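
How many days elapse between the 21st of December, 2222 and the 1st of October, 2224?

650

Day-of-year of December 21, 2222: 355.
Day-of-year of October 1, 2224: 275.
2222 has 365 days, so 365 − 355 = 10 days remain in 2222.
Full years: 2223: 365. Sum = 365.
Total: 10 + 365 + 275 = 650 days.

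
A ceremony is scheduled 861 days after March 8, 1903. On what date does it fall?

July 16, 1905

Count 861 days after March 8, 1903:
March 1903: 31 − 8 = 23 days remain.
Then 27 full months totalling 822 days.
July 1–16, 1905: 16 days.
Total: 23 + 822 + 16 = 861 days.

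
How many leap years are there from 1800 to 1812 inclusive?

Years divisible by 4 in [1800, 1812]: 1800, 1804, 1808, 1812.
Of these, 1800 is divisible by 100 but not 400, so not leap.
Leap years: 4 − 1 = 3.

3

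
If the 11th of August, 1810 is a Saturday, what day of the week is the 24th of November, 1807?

Count forward from the earlier date (November 24, 1807) to the later (August 11, 1810):
Day-of-year of November 24, 1807: 328.
Day-of-year of August 11, 1810: 223.
1807 has 365 days, so 365 − 328 = 37 days remain in 1807.
Full years: 1808: 366; 1809: 365. Sum = 731.
Total: 37 + 731 + 223 = 991 days.
991 mod 7 = 4, so 4 days before Saturday is Tuesday.

Tuesday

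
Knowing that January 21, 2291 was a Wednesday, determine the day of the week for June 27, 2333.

From January 21, 2291 to January 21, 2333: 42 years, of which 10 contain a Feb 29 — 32×365 + 10×366 = 15340 days.
(2300 is not a leap year (divisible by 100 but not 400).)
January 2333: 31 − 21 = 10 days remain.
Then February 2333 (28), March (31), April (30), May (31): 28 + 31 + 30 + 31 = 120 days.
June 1–27, 2333: 27 days.
Residual: 157 days.
Total: 15497 days.
15497 mod 7 = 6, so 6 days after Wednesday is Tuesday.

Tuesday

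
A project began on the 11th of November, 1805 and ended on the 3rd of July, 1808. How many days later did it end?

November 11, 1805 → November 11, 1806: 365 days.
November 11, 1806 → November 11, 1807: 365 days.
November 1807: 30 − 11 = 19 days remain.
Then December (31), January (31), February 1808 (29), March (31), April (30), May (31), June (30): 31 + 31 + 29 + 31 + 30 + 31 + 30 = 213 days.
July 1–3, 1808: 3 days.
Residual: 235 days.
Total: 965 days.

965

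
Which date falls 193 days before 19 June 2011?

8 December 2010

Count 193 days before June 19, 2011:
December 2010: 31 − 8 = 23 days remain.
Then January (31), February 2011 (28), March (31), April (30), May (31): 31 + 28 + 31 + 30 + 31 = 151 days.
June 1–19, 2011: 19 days.
Total: 23 + 151 + 19 = 193 days.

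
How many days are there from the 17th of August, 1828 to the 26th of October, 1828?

70

August 1828: 31 − 17 = 14 days remain.
Then September (30): 30 days.
October 1–26, 1828: 26 days.
Total: 14 + 30 + 26 = 70 days.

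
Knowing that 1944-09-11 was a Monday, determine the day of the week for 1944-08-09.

Wednesday

Count forward from the earlier date (August 9, 1944) to the later (September 11, 1944):
August 1944: 31 − 9 = 22 days remain.
September 1–11, 1944: 11 days.
Total: 22 + 11 = 33 days.
33 mod 7 = 5, so 5 days before Monday is Wednesday.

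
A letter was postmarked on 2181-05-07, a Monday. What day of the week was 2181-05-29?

Tuesday

Within May 2181: 29 − 7 = 22 days.
22 mod 7 = 1, so 1 day after Monday is Tuesday.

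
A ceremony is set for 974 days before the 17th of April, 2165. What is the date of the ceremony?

the 17th of August, 2162

Count 974 days before April 17, 2165:
August 17, 2162 → August 17, 2163: 365 days.
August 17, 2163 → August 17, 2164: 366 days (2164 is a leap year).
August 2164: 31 − 17 = 14 days remain.
Then September (30), October (31), November (30), December (31), January (31), February 2165 (28), March (31): 30 + 31 + 30 + 31 + 31 + 28 + 31 = 212 days.
April 1–17, 2165: 17 days.
Residual: 243 days.
Total: 974 days.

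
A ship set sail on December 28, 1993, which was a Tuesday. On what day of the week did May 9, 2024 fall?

Thursday

From December 28, 1993 to December 28, 2023: 30 years, of which 7 contain a Feb 29 — 23×365 + 7×366 = 10957 days.
(2000 is a leap year (divisible by 400).)
December 2023: 31 − 28 = 3 days remain.
Then January (31), February 2024 (29), March (31), April (30): 31 + 29 + 31 + 30 = 121 days.
May 1–9, 2024: 9 days.
Residual: 133 days.
Total: 11090 days.
11090 mod 7 = 2, so 2 days after Tuesday is Thursday.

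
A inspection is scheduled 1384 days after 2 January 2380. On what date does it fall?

17 October 2383

Count 1384 days after January 2, 2380:
January 2, 2380 → January 2, 2381: 366 days (2380 is a leap year).
January 2, 2381 → January 2, 2382: 365 days.
January 2, 2382 → January 2, 2383: 365 days.
January 2383: 31 − 2 = 29 days remain.
Then February 2383 (28), March (31), April (30), May (31), June (30), July (31), August (31), September (30): 28 + 31 + 30 + 31 + 30 + 31 + 31 + 30 = 242 days.
October 1–17, 2383: 17 days.
Residual: 288 days.
Total: 1384 days.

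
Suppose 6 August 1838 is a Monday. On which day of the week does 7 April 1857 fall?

Tuesday

Day-of-year of August 6, 1838: 218.
Day-of-year of April 7, 1857: 97.
1838 has 365 days, so 365 − 218 = 147 days remain in 1838.
Full years 1839–1856: 13 common + 5 leap = 13×365 + 5×366 = 6575 days.
Total: 147 + 6575 + 97 = 6819 days.
6819 mod 7 = 1, so 1 day after Monday is Tuesday.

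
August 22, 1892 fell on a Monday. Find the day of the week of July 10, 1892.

Sunday

Count forward from the earlier date (July 10, 1892) to the later (August 22, 1892):
July 1892: 31 − 10 = 21 days remain.
August 1–22, 1892: 22 days.
Total: 21 + 22 = 43 days.
43 mod 7 = 1, so 1 day before Monday is Sunday.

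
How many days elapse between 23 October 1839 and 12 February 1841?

478

October 1839: 31 − 23 = 8 days remain.
Then 15 full months totalling 458 days.
February 1–12, 1841: 12 days (1841 is not a leap year).
Total: 8 + 458 + 12 = 478 days.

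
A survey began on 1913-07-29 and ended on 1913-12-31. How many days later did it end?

July 1913: 31 − 29 = 2 days remain.
Then August (31), September (30), October (31), November (30): 31 + 30 + 31 + 30 = 122 days.
December 1–31, 1913: 31 days.
Total: 2 + 122 + 31 = 155 days.

155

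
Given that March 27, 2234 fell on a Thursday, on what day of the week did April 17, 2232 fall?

Count forward from the earlier date (April 17, 2232) to the later (March 27, 2234):
April 17, 2232 → April 17, 2233: 365 days.
April 2233: 30 − 17 = 13 days remain.
Then 10 full months totalling 304 days.
March 1–27, 2234: 27 days.
Residual: 344 days.
Total: 709 days.
709 mod 7 = 2, so 2 days before Thursday is Tuesday.

Tuesday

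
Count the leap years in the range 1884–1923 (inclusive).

Years divisible by 4 in [1884, 1923]: 1884, 1888, 1892, 1896, 1900, 1904, 1908, 1912, 1916, 1920.
Of these, 1900 is divisible by 100 but not 400, so not leap.
Leap years: 10 − 1 = 9.

9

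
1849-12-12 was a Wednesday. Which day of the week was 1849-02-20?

Tuesday

Count forward from the earlier date (February 20, 1849) to the later (December 12, 1849):
February 1849: 28 − 20 = 8 days remain (1849 is not a leap year, so February has 28 days).
Then 9 full months totalling 275 days.
December 1–12, 1849: 12 days.
Total: 8 + 275 + 12 = 295 days.
295 mod 7 = 1, so 1 day before Wednesday is Tuesday.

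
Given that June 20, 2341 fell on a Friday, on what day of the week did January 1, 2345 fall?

Monday

Day-of-year of June 20, 2341: 171.
Day-of-year of January 1, 2345: 1.
2341 has 365 days, so 365 − 171 = 194 days remain in 2341.
Full years: 2342: 365; 2343: 365; 2344: 366. Sum = 1096.
Total: 194 + 1096 + 1 = 1291 days.
1291 mod 7 = 3, so 3 days after Friday is Monday.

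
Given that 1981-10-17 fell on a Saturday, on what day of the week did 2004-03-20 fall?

Day-of-year of October 17, 1981: 290.
Day-of-year of March 20, 2004: 80.
1981 has 365 days, so 365 − 290 = 75 days remain in 1981.
Full years 1982–2003: 17 common + 5 leap = 17×365 + 5×366 = 8035 days.
Total: 75 + 8035 + 80 = 8190 days.
8190 is a multiple of 7, so 2004-03-20 falls on the same weekday: Saturday.

Saturday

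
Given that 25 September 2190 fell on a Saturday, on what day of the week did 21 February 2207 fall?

Day-of-year of September 25, 2190: 268.
Day-of-year of February 21, 2207: 52.
2190 has 365 days, so 365 − 268 = 97 days remain in 2190.
Full years 2191–2206: 13 common + 3 leap = 13×365 + 3×366 = 5843 days.
Total: 97 + 5843 + 52 = 5992 days.
5992 is a multiple of 7, so 21 February 2207 falls on the same weekday: Saturday.

Saturday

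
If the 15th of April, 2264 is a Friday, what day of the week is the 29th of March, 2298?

From April 15, 2264 to April 15, 2297: 33 years, of which 8 contain a Feb 29 — 25×365 + 8×366 = 12053 days.
April 2297: 30 − 15 = 15 days remain.
Then 10 full months totalling 304 days.
March 1–29, 2298: 29 days.
Residual: 348 days.
Total: 12401 days.
12401 mod 7 = 4, so 4 days after Friday is Tuesday.

Tuesday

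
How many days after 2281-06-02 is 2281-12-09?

190

June 2281: 30 − 2 = 28 days remain.
Then July (31), August (31), September (30), October (31), November (30): 31 + 31 + 30 + 31 + 30 = 153 days.
December 1–9, 2281: 9 days.
Total: 28 + 153 + 9 = 190 days.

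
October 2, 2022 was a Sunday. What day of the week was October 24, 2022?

Monday

Within October 2022: 24 − 2 = 22 days.
22 mod 7 = 1, so 1 day after Sunday is Monday.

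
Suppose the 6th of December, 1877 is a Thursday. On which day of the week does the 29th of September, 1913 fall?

From December 6, 1877 to December 6, 1912: 35 years, of which 8 contain a Feb 29 — 27×365 + 8×366 = 12783 days.
(1900 is not a leap year (divisible by 100 but not 400).)
December 1912: 31 − 6 = 25 days remain.
Then January (31), February 1913 (28), March (31), April (30), May (31), June (30), July (31), August (31): 31 + 28 + 31 + 30 + 31 + 30 + 31 + 31 = 243 days.
September 1–29, 1913: 29 days.
Residual: 297 days.
Total: 13080 days.
13080 mod 7 = 4, so 4 days after Thursday is Monday.

Monday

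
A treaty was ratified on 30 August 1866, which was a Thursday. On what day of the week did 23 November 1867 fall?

Saturday

August 1866: 31 − 30 = 1 day remains.
Then 14 full months totalling 426 days.
November 1–23, 1867: 23 days.
Total: 1 + 426 + 23 = 450 days.
450 mod 7 = 2, so 2 days after Thursday is Saturday.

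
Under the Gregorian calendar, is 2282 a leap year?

No

2282 is not a leap year.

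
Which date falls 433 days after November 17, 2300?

January 24, 2302

Count 433 days after November 17, 2300:
November 17, 2300 → November 17, 2301: 365 days.
November 2301: 30 − 17 = 13 days remain.
Then December (31): 31 days.
January 1–24, 2302: 24 days.
Residual: 68 days.
Total: 433 days.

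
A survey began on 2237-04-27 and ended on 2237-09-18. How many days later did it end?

April 2237: 30 − 27 = 3 days remain.
Then May (31), June (30), July (31), August (31): 31 + 30 + 31 + 31 = 123 days.
September 1–18, 2237: 18 days.
Total: 3 + 123 + 18 = 144 days.

144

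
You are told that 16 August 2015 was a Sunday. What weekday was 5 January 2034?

Thursday

Day-of-year of August 16, 2015: 228.
Day-of-year of January 5, 2034: 5.
2015 has 365 days, so 365 − 228 = 137 days remain in 2015.
Full years 2016–2033: 13 common + 5 leap = 13×365 + 5×366 = 6575 days.
Total: 137 + 6575 + 5 = 6717 days.
6717 mod 7 = 4, so 4 days after Sunday is Thursday.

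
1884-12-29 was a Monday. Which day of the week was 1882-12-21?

Count forward from the earlier date (December 21, 1882) to the later (December 29, 1884):
Day-of-year of December 21, 1882: 355.
Day-of-year of December 29, 1884: 364.
1882 has 365 days, so 365 − 355 = 10 days remain in 1882.
Full years: 1883: 365. Sum = 365.
Total: 10 + 365 + 364 = 739 days.
739 mod 7 = 4, so 4 days before Monday is Thursday.

Thursday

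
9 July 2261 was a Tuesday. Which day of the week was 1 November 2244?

Friday

Count forward from the earlier date (November 1, 2244) to the later (July 9, 2261):
From November 1, 2244 to November 1, 2260: 16 years, of which 4 contain a Feb 29 — 12×365 + 4×366 = 5844 days.
November 2260: 30 − 1 = 29 days remain.
Then December (31), January (31), February 2261 (28), March (31), April (30), May (31), June (30): 31 + 31 + 28 + 31 + 30 + 31 + 30 = 212 days.
July 1–9, 2261: 9 days.
Residual: 250 days.
Total: 6094 days.
6094 mod 7 = 4, so 4 days before Tuesday is Friday.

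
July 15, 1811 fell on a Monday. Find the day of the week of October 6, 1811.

Sunday

July 1811: 31 − 15 = 16 days remain.
Then August (31), September (30): 31 + 30 = 61 days.
October 1–6, 1811: 6 days.
Total: 16 + 61 + 6 = 83 days.
83 mod 7 = 6, so 6 days after Monday is Sunday.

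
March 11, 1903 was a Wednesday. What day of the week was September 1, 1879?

Count forward from the earlier date (September 1, 1879) to the later (March 11, 1903):
From September 1, 1879 to September 1, 1902: 23 years, of which 5 contain a Feb 29 — 18×365 + 5×366 = 8400 days.
(1900 is not a leap year (divisible by 100 but not 400).)
September 1902: 30 − 1 = 29 days remain.
Then October (31), November (30), December (31), January (31), February 1903 (28): 31 + 30 + 31 + 31 + 28 = 151 days.
March 1–11, 1903: 11 days.
Residual: 191 days.
Total: 8591 days.
8591 mod 7 = 2, so 2 days before Wednesday is Monday.

Monday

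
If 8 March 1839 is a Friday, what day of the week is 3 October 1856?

Friday

Day-of-year of March 8, 1839: 67.
Day-of-year of October 3, 1856: 277.
1839 has 365 days, so 365 − 67 = 298 days remain in 1839.
Full years 1840–1855: 12 common + 4 leap = 12×365 + 4×366 = 5844 days.
Total: 298 + 5844 + 277 = 6419 days.
6419 is a multiple of 7, so 3 October 1856 falls on the same weekday: Friday.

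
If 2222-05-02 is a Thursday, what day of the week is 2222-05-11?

Within May 2222: 11 − 2 = 9 days.
9 mod 7 = 2, so 2 days after Thursday is Saturday.

Saturday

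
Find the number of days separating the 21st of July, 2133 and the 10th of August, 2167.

12438

Day-of-year of July 21, 2133: 202.
Day-of-year of August 10, 2167: 222.
2133 has 365 days, so 365 − 202 = 163 days remain in 2133.
Full years 2134–2166: 25 common + 8 leap = 25×365 + 8×366 = 12053 days.
Total: 163 + 12053 + 222 = 12438 days.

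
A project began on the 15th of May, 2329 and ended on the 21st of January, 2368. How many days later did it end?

14130

Day-of-year of May 15, 2329: 135.
Day-of-year of January 21, 2368: 21.
2329 has 365 days, so 365 − 135 = 230 days remain in 2329.
Full years 2330–2367: 29 common + 9 leap = 29×365 + 9×366 = 13879 days.
Total: 230 + 13879 + 21 = 14130 days.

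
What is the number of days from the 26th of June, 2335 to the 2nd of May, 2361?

9442

From June 26, 2335 to June 26, 2360: 25 years, of which 7 contain a Feb 29 — 18×365 + 7×366 = 9132 days.
June 2360: 30 − 26 = 4 days remain.
Then 10 full months totalling 304 days.
May 1–2, 2361: 2 days.
Residual: 310 days.
Total: 9442 days.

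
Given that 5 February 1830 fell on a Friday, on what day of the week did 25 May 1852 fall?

Tuesday

Day-of-year of February 5, 1830: 36.
Day-of-year of May 25, 1852: 146.
1830 has 365 days, so 365 − 36 = 329 days remain in 1830.
Full years 1831–1851: 16 common + 5 leap = 16×365 + 5×366 = 7670 days.
Total: 329 + 7670 + 146 = 8145 days.
8145 mod 7 = 4, so 4 days after Friday is Tuesday.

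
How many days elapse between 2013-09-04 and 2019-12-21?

2299

September 4, 2013 → September 4, 2014: 365 days.
September 4, 2014 → September 4, 2015: 365 days.
September 4, 2015 → September 4, 2016: 366 days (2016 is a leap year).
September 4, 2016 → September 4, 2017: 365 days.
September 4, 2017 → September 4, 2018: 365 days.
September 4, 2018 → September 4, 2019: 365 days.
September 2019: 30 − 4 = 26 days remain.
Then October (31), November (30): 31 + 30 = 61 days.
December 1–21, 2019: 21 days.
Residual: 108 days.
Total: 2299 days.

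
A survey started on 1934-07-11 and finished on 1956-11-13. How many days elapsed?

8161

From July 11, 1934 to July 11, 1956: 22 years, of which 6 contain a Feb 29 — 16×365 + 6×366 = 8036 days.
July 1956: 31 − 11 = 20 days remain.
Then August (31), September (30), October (31): 31 + 30 + 31 = 92 days.
November 1–13, 1956: 13 days.
Residual: 125 days.
Total: 8161 days.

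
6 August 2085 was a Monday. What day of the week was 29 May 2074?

Tuesday

Count forward from the earlier date (May 29, 2074) to the later (August 6, 2085):
Day-of-year of May 29, 2074: 149.
Day-of-year of August 6, 2085: 218.
2074 has 365 days, so 365 − 149 = 216 days remain in 2074.
Full years 2075–2084: 7 common + 3 leap = 7×365 + 3×366 = 3653 days.
Total: 216 + 3653 + 218 = 4087 days.
4087 mod 7 = 6, so 6 days before Monday is Tuesday.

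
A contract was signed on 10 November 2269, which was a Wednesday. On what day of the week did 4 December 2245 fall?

Count forward from the earlier date (December 4, 2245) to the later (November 10, 2269):
From December 4, 2245 to December 4, 2268: 23 years, of which 6 contain a Feb 29 — 17×365 + 6×366 = 8401 days.
December 2268: 31 − 4 = 27 days remain.
Then 10 full months totalling 304 days.
November 1–10, 2269: 10 days.
Residual: 341 days.
Total: 8742 days.
8742 mod 7 = 6, so 6 days before Wednesday is Thursday.

Thursday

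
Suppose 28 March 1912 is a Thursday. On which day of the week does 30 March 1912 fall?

Within March 1912: 30 − 28 = 2 days.
2 mod 7 = 2, so 2 days after Thursday is Saturday.

Saturday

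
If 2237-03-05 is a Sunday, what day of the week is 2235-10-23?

Friday

Count forward from the earlier date (October 23, 2235) to the later (March 5, 2237):
Day-of-year of October 23, 2235: 296.
Day-of-year of March 5, 2237: 64.
2235 has 365 days, so 365 − 296 = 69 days remain in 2235.
Full years: 2236: 366. Sum = 366.
Total: 69 + 366 + 64 = 499 days.
499 mod 7 = 2, so 2 days before Sunday is Friday.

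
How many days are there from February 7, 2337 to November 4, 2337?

270

February 2337: 28 − 7 = 21 days remain (2337 is not a leap year, so February has 28 days).
Then March (31), April (30), May (31), June (30), July (31), August (31), September (30), October (31): 31 + 30 + 31 + 30 + 31 + 31 + 30 + 31 = 245 days.
November 1–4, 2337: 4 days.
Total: 21 + 245 + 4 = 270 days.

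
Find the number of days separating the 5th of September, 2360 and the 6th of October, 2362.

761

Day-of-year of September 5, 2360: 249.
Day-of-year of October 6, 2362: 279.
2360 has 366 days, so 366 − 249 = 117 days remain in 2360.
Full years: 2361: 365. Sum = 365.
Total: 117 + 365 + 279 = 761 days.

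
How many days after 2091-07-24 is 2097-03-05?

Day-of-year of July 24, 2091: 205.
Day-of-year of March 5, 2097: 64.
2091 has 365 days, so 365 − 205 = 160 days remain in 2091.
Full years: 2092: 366; 2093: 365; 2094: 365; 2095: 365; 2096: 366. Sum = 1827.
Total: 160 + 1827 + 64 = 2051 days.

2051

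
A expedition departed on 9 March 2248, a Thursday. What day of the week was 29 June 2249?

Friday

March 9, 2248 → March 9, 2249: 365 days.
March 2249: 31 − 9 = 22 days remain.
Then April (30), May (31): 30 + 31 = 61 days.
June 1–29, 2249: 29 days.
Residual: 112 days.
Total: 477 days.
477 mod 7 = 1, so 1 day after Thursday is Friday.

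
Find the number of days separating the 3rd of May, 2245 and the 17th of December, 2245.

May 2245: 31 − 3 = 28 days remain.
Then June (30), July (31), August (31), September (30), October (31), November (30): 30 + 31 + 31 + 30 + 31 + 30 = 183 days.
December 1–17, 2245: 17 days.
Total: 28 + 183 + 17 = 228 days.

228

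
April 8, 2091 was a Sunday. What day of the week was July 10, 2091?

April 2091: 30 − 8 = 22 days remain.
Then May (31), June (30): 31 + 30 = 61 days.
July 1–10, 2091: 10 days.
Total: 22 + 61 + 10 = 93 days.
93 mod 7 = 2, so 2 days after Sunday is Tuesday.

Tuesday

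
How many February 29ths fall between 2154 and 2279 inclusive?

30

Years divisible by 4: 2156, 2160, …, 2276 — 31 in all.
Of these, 2200 is divisible by 100 but not 400, so not leap.
Leap years: 31 − 1 = 30.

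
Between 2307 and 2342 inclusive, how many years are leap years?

Years divisible by 4 in [2307, 2342]: 2308, 2312, 2316, 2320, 2324, 2328, 2332, 2336, 2340.
No century exceptions apply. Count: 9.

9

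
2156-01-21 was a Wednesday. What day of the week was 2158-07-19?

Day-of-year of January 21, 2156: 21.
Day-of-year of July 19, 2158: 200.
2156 has 366 days, so 366 − 21 = 345 days remain in 2156.
Full years: 2157: 365. Sum = 365.
Total: 345 + 365 + 200 = 910 days.
910 is a multiple of 7, so 2158-07-19 falls on the same weekday: Wednesday.

Wednesday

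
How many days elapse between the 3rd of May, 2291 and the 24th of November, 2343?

Day-of-year of May 3, 2291: 123.
Day-of-year of November 24, 2343: 328.
2291 has 365 days, so 365 − 123 = 242 days remain in 2291.
Full years 2292–2342: 39 common + 12 leap = 39×365 + 12×366 = 18627 days.
Total: 242 + 18627 + 328 = 19197 days.

19197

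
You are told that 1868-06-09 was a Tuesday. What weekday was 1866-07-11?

Wednesday

Count forward from the earlier date (July 11, 1866) to the later (June 9, 1868):
Day-of-year of July 11, 1866: 192.
Day-of-year of June 9, 1868: 161.
1866 has 365 days, so 365 − 192 = 173 days remain in 1866.
Full years: 1867: 365. Sum = 365.
Total: 173 + 365 + 161 = 699 days.
699 mod 7 = 6, so 6 days before Tuesday is Wednesday.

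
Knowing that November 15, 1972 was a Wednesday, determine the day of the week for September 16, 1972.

Saturday

Count forward from the earlier date (September 16, 1972) to the later (November 15, 1972):
September 1972: 30 − 16 = 14 days remain.
Then October (31): 31 days.
November 1–15, 1972: 15 days.
Total: 14 + 31 + 15 = 60 days.
60 mod 7 = 4, so 4 days before Wednesday is Saturday.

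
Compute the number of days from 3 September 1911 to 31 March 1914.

940

September 3, 1911 → September 3, 1912: 366 days (1912 is a leap year).
September 3, 1912 → September 3, 1913: 365 days.
September 1913: 30 − 3 = 27 days remain.
Then October (31), November (30), December (31), January (31), February 1914 (28): 31 + 30 + 31 + 31 + 28 = 151 days.
March 1–31, 1914: 31 days.
Residual: 209 days.
Total: 940 days.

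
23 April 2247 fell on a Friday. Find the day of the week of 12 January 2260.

Thursday

From April 23, 2247 to April 23, 2259: 12 years, of which 3 contain a Feb 29 — 9×365 + 3×366 = 4383 days.
April 2259: 30 − 23 = 7 days remain.
Then May (31), June (30), July (31), August (31), September (30), October (31), November (30), December (31): 31 + 30 + 31 + 31 + 30 + 31 + 30 + 31 = 245 days.
January 1–12, 2260: 12 days.
Residual: 264 days.
Total: 4647 days.
4647 mod 7 = 6, so 6 days after Friday is Thursday.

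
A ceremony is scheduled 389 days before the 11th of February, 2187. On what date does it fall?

the 18th of January, 2186

Count 389 days before February 11, 2187:
January 2186: 31 − 18 = 13 days remain.
Then 12 full months totalling 365 days.
February 1–11, 2187: 11 days (2187 is not a leap year).
Total: 13 + 365 + 11 = 389 days.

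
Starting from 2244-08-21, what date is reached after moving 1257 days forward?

2248-01-30

Count 1257 days after August 21, 2244:
Day-of-year of August 21, 2244: 234.
Day-of-year of January 30, 2248: 30.
2244 has 366 days, so 366 − 234 = 132 days remain in 2244.
Full years: 2245: 365; 2246: 365; 2247: 365. Sum = 1095.
Total: 132 + 1095 + 30 = 1257 days.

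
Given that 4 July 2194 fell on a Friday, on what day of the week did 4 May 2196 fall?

Wednesday

Day-of-year of July 4, 2194: 185.
Day-of-year of May 4, 2196: 125.
2194 has 365 days, so 365 − 185 = 180 days remain in 2194.
Full years: 2195: 365. Sum = 365.
Total: 180 + 365 + 125 = 670 days.
670 mod 7 = 5, so 5 days after Friday is Wednesday.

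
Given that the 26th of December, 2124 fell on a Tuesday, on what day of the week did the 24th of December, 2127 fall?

December 26, 2124 → December 26, 2125: 365 days.
December 26, 2125 → December 26, 2126: 365 days.
December 2126: 31 − 26 = 5 days remain.
Then 11 full months totalling 334 days.
December 1–24, 2127: 24 days.
Residual: 363 days.
Total: 1093 days.
1093 mod 7 = 1, so 1 day after Tuesday is Wednesday.

Wednesday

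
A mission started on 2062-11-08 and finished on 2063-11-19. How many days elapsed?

Day-of-year of November 8, 2062: 312.
Day-of-year of November 19, 2063: 323.
2062 has 365 days, so 365 − 312 = 53 days remain in 2062.
Total: 53 + 323 = 376 days.

376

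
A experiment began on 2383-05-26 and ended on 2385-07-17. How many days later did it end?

783

Day-of-year of May 26, 2383: 146.
Day-of-year of July 17, 2385: 198.
2383 has 365 days, so 365 − 146 = 219 days remain in 2383.
Full years: 2384: 366. Sum = 366.
Total: 219 + 366 + 198 = 783 days.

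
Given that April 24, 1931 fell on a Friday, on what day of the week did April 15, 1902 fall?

Tuesday

Count forward from the earlier date (April 15, 1902) to the later (April 24, 1931):
Day-of-year of April 15, 1902: 105.
Day-of-year of April 24, 1931: 114.
1902 has 365 days, so 365 − 105 = 260 days remain in 1902.
Full years 1903–1930: 21 common + 7 leap = 21×365 + 7×366 = 10227 days.
Total: 260 + 10227 + 114 = 10601 days.
10601 mod 7 = 3, so 3 days before Friday is Tuesday.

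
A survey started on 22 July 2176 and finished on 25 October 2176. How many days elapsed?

95

July 2176: 31 − 22 = 9 days remain.
Then August (31), September (30): 31 + 30 = 61 days.
October 1–25, 2176: 25 days.
Total: 9 + 61 + 25 = 95 days.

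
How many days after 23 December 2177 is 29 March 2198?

7401

From December 23, 2177 to December 23, 2197: 20 years, of which 5 contain a Feb 29 — 15×365 + 5×366 = 7305 days.
December 2197: 31 − 23 = 8 days remain.
Then January (31), February 2198 (28): 31 + 28 = 59 days.
March 1–29, 2198: 29 days.
Residual: 96 days.
Total: 7401 days.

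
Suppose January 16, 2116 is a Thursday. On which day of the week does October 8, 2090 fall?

Sunday

Count forward from the earlier date (October 8, 2090) to the later (January 16, 2116):
From October 8, 2090 to October 8, 2115: 25 years, of which 5 contain a Feb 29 — 20×365 + 5×366 = 9130 days.
(2100 is not a leap year (divisible by 100 but not 400).)
October 2115: 31 − 8 = 23 days remain.
Then November (30), December (31): 30 + 31 = 61 days.
January 1–16, 2116: 16 days.
Residual: 100 days.
Total: 9230 days.
9230 mod 7 = 4, so 4 days before Thursday is Sunday.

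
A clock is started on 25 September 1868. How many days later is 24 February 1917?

17683

From September 25, 1868 to September 25, 1916: 48 years, of which 11 contain a Feb 29 — 37×365 + 11×366 = 17531 days.
(1900 is not a leap year (divisible by 100 but not 400).)
September 1916: 30 − 25 = 5 days remain.
Then October (31), November (30), December (31), January (31): 31 + 30 + 31 + 31 = 123 days.
February 1–24, 1917: 24 days (1917 is not a leap year).
Residual: 152 days.
Total: 17683 days.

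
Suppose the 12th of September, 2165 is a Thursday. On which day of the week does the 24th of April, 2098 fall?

Count forward from the earlier date (April 24, 2098) to the later (September 12, 2165):
From April 24, 2098 to April 24, 2165: 67 years, of which 16 contain a Feb 29 — 51×365 + 16×366 = 24471 days.
(2100 is not a leap year (divisible by 100 but not 400).)
April 2165: 30 − 24 = 6 days remain.
Then May (31), June (30), July (31), August (31): 31 + 30 + 31 + 31 = 123 days.
September 1–12, 2165: 12 days.
Residual: 141 days.
Total: 24612 days.
24612 is a multiple of 7, so the 24th of April, 2098 falls on the same weekday: Thursday.

Thursday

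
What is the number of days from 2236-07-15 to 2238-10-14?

July 15, 2236 → July 15, 2237: 365 days.
July 15, 2237 → July 15, 2238: 365 days.
July 2238: 31 − 15 = 16 days remain.
Then August (31), September (30): 31 + 30 = 61 days.
October 1–14, 2238: 14 days.
Residual: 91 days.
Total: 821 days.

821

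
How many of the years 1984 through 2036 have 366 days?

14

Years divisible by 4: 1984, 1988, …, 2036 — 14 in all.
2000 is divisible by 400, so still leap.
No century exceptions apply. Count: 14.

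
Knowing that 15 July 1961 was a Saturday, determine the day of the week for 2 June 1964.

July 15, 1961 → July 15, 1962: 365 days.
July 15, 1962 → July 15, 1963: 365 days.
July 1963: 31 − 15 = 16 days remain.
Then 10 full months totalling 305 days.
June 1–2, 1964: 2 days.
Residual: 323 days.
Total: 1053 days.
1053 mod 7 = 3, so 3 days after Saturday is Tuesday.

Tuesday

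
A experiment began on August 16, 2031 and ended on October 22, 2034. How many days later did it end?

Day-of-year of August 16, 2031: 228.
Day-of-year of October 22, 2034: 295.
2031 has 365 days, so 365 − 228 = 137 days remain in 2031.
Full years: 2032: 366; 2033: 365. Sum = 731.
Total: 137 + 731 + 295 = 1163 days.

1163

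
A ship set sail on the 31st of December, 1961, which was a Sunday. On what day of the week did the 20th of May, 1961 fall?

Count forward from the earlier date (May 20, 1961) to the later (December 31, 1961):
May 1961: 31 − 20 = 11 days remain.
Then June (30), July (31), August (31), September (30), October (31), November (30): 30 + 31 + 31 + 30 + 31 + 30 = 183 days.
December 1–31, 1961: 31 days.
Total: 11 + 183 + 31 = 225 days.
225 mod 7 = 1, so 1 day before Sunday is Saturday.

Saturday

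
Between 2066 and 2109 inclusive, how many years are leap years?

Years divisible by 4 in [2066, 2109]: 2068, 2072, 2076, 2080, 2084, 2088, 2092, 2096, 2100, 2104, 2108.
Of these, 2100 is divisible by 100 but not 400, so not leap.
Leap years: 11 − 1 = 10.

10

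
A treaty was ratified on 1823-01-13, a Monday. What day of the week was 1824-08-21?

January 1823: 31 − 13 = 18 days remain.
Then 18 full months totalling 547 days.
August 1–21, 1824: 21 days.
Total: 18 + 547 + 21 = 586 days.
586 mod 7 = 5, so 5 days after Monday is Saturday.

Saturday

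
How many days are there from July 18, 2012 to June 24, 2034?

8011

Day-of-year of July 18, 2012: 200.
Day-of-year of June 24, 2034: 175.
2012 has 366 days, so 366 − 200 = 166 days remain in 2012.
Full years 2013–2033: 16 common + 5 leap = 16×365 + 5×366 = 7670 days.
Total: 166 + 7670 + 175 = 8011 days.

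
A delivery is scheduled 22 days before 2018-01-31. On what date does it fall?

2018-01-09

Count 22 days before January 31, 2018:
Within January 2018: 31 − 9 = 22 days.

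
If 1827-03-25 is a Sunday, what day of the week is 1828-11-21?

March 25, 1827 → March 25, 1828: 366 days (1828 is a leap year).
March 1828: 31 − 25 = 6 days remain.
Then April (30), May (31), June (30), July (31), August (31), September (30), October (31): 30 + 31 + 30 + 31 + 31 + 30 + 31 = 214 days.
November 1–21, 1828: 21 days.
Residual: 241 days.
Total: 607 days.
607 mod 7 = 5, so 5 days after Sunday is Friday.

Friday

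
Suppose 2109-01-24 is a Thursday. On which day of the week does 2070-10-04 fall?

Saturday

Count forward from the earlier date (October 4, 2070) to the later (January 24, 2109):
From October 4, 2070 to October 4, 2108: 38 years, of which 9 contain a Feb 29 — 29×365 + 9×366 = 13879 days.
(2100 is not a leap year (divisible by 100 but not 400).)
October 2108: 31 − 4 = 27 days remain.
Then November (30), December (31): 30 + 31 = 61 days.
January 1–24, 2109: 24 days.
Residual: 112 days.
Total: 13991 days.
13991 mod 7 = 5, so 5 days before Thursday is Saturday.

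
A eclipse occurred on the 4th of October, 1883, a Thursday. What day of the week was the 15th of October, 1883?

Within October 1883: 15 − 4 = 11 days.
11 mod 7 = 4, so 4 days after Thursday is Monday.

Monday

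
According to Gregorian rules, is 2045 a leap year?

No

2045 is not a leap year.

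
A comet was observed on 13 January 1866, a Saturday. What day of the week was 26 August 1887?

From January 13, 1866 to January 13, 1887: 21 years, of which 5 contain a Feb 29 — 16×365 + 5×366 = 7670 days.
January 1887: 31 − 13 = 18 days remain.
Then February 1887 (28), March (31), April (30), May (31), June (30), July (31): 28 + 31 + 30 + 31 + 30 + 31 = 181 days.
August 1–26, 1887: 26 days.
Residual: 225 days.
Total: 7895 days.
7895 mod 7 = 6, so 6 days after Saturday is Friday.

Friday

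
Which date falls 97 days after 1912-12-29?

1913-04-05

Count 97 days after December 29, 1912:
Day-of-year of December 29, 1912: 364.
Day-of-year of April 5, 1913: 95.
1912 has 366 days, so 366 − 364 = 2 days remain in 1912.
Total: 2 + 95 = 97 days.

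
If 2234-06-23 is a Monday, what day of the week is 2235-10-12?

June 23, 2234 → June 23, 2235: 365 days.
June 2235: 30 − 23 = 7 days remain.
Then July (31), August (31), September (30): 31 + 31 + 30 = 92 days.
October 1–12, 2235: 12 days.
Residual: 111 days.
Total: 476 days.
476 is a multiple of 7, so 2235-10-12 falls on the same weekday: Monday.

Monday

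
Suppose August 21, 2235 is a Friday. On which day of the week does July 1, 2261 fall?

Monday

From August 21, 2235 to August 21, 2260: 25 years, of which 7 contain a Feb 29 — 18×365 + 7×366 = 9132 days.
August 2260: 31 − 21 = 10 days remain.
Then 10 full months totalling 303 days.
July 1, 2261: 1 day.
Residual: 314 days.
Total: 9446 days.
9446 mod 7 = 3, so 3 days after Friday is Monday.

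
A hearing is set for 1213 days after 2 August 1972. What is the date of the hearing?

28 November 1975

Count 1213 days after August 2, 1972:
August 2, 1972 → August 2, 1973: 365 days.
August 2, 1973 → August 2, 1974: 365 days.
August 2, 1974 → August 2, 1975: 365 days.
August 1975: 31 − 2 = 29 days remain.
Then September (30), October (31): 30 + 31 = 61 days.
November 1–28, 1975: 28 days.
Residual: 118 days.
Total: 1213 days.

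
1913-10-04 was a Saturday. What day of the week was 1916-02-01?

Day-of-year of October 4, 1913: 277.
Day-of-year of February 1, 1916: 32.
1913 has 365 days, so 365 − 277 = 88 days remain in 1913.
Full years: 1914: 365; 1915: 365. Sum = 730.
Total: 88 + 730 + 32 = 850 days.
850 mod 7 = 3, so 3 days after Saturday is Tuesday.

Tuesday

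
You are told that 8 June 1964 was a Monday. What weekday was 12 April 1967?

Wednesday

Day-of-year of June 8, 1964: 160.
Day-of-year of April 12, 1967: 102.
1964 has 366 days, so 366 − 160 = 206 days remain in 1964.
Full years: 1965: 365; 1966: 365. Sum = 730.
Total: 206 + 730 + 102 = 1038 days.
1038 mod 7 = 2, so 2 days after Monday is Wednesday.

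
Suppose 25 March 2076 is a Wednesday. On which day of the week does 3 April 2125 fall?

Tuesday

Day-of-year of March 25, 2076: 85.
Day-of-year of April 3, 2125: 93.
2076 has 366 days, so 366 − 85 = 281 days remain in 2076.
Full years 2077–2124: 37 common + 11 leap = 37×365 + 11×366 = 17531 days.
Total: 281 + 17531 + 93 = 17905 days.
17905 mod 7 = 6, so 6 days after Wednesday is Tuesday.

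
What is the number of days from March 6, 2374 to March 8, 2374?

Within March 2374: 8 − 6 = 2 days.

2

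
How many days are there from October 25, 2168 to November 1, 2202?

From October 25, 2168 to October 25, 2202: 34 years, of which 7 contain a Feb 29 — 27×365 + 7×366 = 12417 days.
(2200 is not a leap year (divisible by 100 but not 400).)
October 2202: 31 − 25 = 6 days remain.
November 1, 2202: 1 day.
Residual: 7 days.
Total: 12424 days.

12424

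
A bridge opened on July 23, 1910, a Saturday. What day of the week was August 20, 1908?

Count forward from the earlier date (August 20, 1908) to the later (July 23, 1910):
August 20, 1908 → August 20, 1909: 365 days.
August 1909: 31 − 20 = 11 days remain.
Then 10 full months totalling 303 days.
July 1–23, 1910: 23 days.
Residual: 337 days.
Total: 702 days.
702 mod 7 = 2, so 2 days before Saturday is Thursday.

Thursday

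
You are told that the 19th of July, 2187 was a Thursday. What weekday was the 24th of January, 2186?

Tuesday

Count forward from the earlier date (January 24, 2186) to the later (July 19, 2187):
January 24, 2186 → January 24, 2187: 365 days.
January 2187: 31 − 24 = 7 days remain.
Then February 2187 (28), March (31), April (30), May (31), June (30): 28 + 31 + 30 + 31 + 30 = 150 days.
July 1–19, 2187: 19 days.
Residual: 176 days.
Total: 541 days.
541 mod 7 = 2, so 2 days before Thursday is Tuesday.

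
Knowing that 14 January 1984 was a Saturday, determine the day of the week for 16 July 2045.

Sunday

Day-of-year of January 14, 1984: 14.
Day-of-year of July 16, 2045: 197.
1984 has 366 days, so 366 − 14 = 352 days remain in 1984.
Full years 1985–2044: 45 common + 15 leap = 45×365 + 15×366 = 21915 days.
Total: 352 + 21915 + 197 = 22464 days.
22464 mod 7 = 1, so 1 day after Saturday is Sunday.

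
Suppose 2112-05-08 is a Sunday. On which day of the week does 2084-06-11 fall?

Count forward from the earlier date (June 11, 2084) to the later (May 8, 2112):
From June 11, 2084 to June 11, 2111: 27 years, of which 5 contain a Feb 29 — 22×365 + 5×366 = 9860 days.
(2100 is not a leap year (divisible by 100 but not 400).)
June 2111: 30 − 11 = 19 days remain.
Then 10 full months totalling 305 days.
May 1–8, 2112: 8 days.
Residual: 332 days.
Total: 10192 days.
10192 is a multiple of 7, so 2084-06-11 falls on the same weekday: Sunday.

Sunday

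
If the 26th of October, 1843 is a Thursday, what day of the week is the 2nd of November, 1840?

Monday

Count forward from the earlier date (November 2, 1840) to the later (October 26, 1843):
November 2, 1840 → November 2, 1841: 365 days.
November 2, 1841 → November 2, 1842: 365 days.
November 1842: 30 − 2 = 28 days remain.
Then 10 full months totalling 304 days.
October 1–26, 1843: 26 days.
Residual: 358 days.
Total: 1088 days.
1088 mod 7 = 3, so 3 days before Thursday is Monday.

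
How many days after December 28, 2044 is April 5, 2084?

From December 28, 2044 to December 28, 2083: 39 years, of which 9 contain a Feb 29 — 30×365 + 9×366 = 14244 days.
December 2083: 31 − 28 = 3 days remain.
Then January (31), February 2084 (29), March (31): 31 + 29 + 31 = 91 days.
April 1–5, 2084: 5 days.
Residual: 99 days.
Total: 14343 days.

14343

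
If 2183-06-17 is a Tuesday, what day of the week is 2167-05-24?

Count forward from the earlier date (May 24, 2167) to the later (June 17, 2183):
From May 24, 2167 to May 24, 2183: 16 years, of which 4 contain a Feb 29 — 12×365 + 4×366 = 5844 days.
May 2183: 31 − 24 = 7 days remain.
June 1–17, 2183: 17 days.
Residual: 24 days.
Total: 5868 days.
5868 mod 7 = 2, so 2 days before Tuesday is Sunday.

Sunday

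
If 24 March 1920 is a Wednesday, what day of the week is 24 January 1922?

Tuesday

March 24, 1920 → March 24, 1921: 365 days.
March 1921: 31 − 24 = 7 days remain.
Then 9 full months totalling 275 days.
January 1–24, 1922: 24 days.
Residual: 306 days.
Total: 671 days.
671 mod 7 = 6, so 6 days after Wednesday is Tuesday.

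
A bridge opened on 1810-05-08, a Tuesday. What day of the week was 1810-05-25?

Within May 1810: 25 − 8 = 17 days.
17 mod 7 = 3, so 3 days after Tuesday is Friday.

Friday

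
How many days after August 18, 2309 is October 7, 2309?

50

August 2309: 31 − 18 = 13 days remain.
Then September (30): 30 days.
October 1–7, 2309: 7 days.
Total: 13 + 30 + 7 = 50 days.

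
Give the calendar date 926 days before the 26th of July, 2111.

the 11th of January, 2109

Count 926 days before July 26, 2111:
January 11, 2109 → January 11, 2110: 365 days.
January 11, 2110 → January 11, 2111: 365 days.
January 2111: 31 − 11 = 20 days remain.
Then February 2111 (28), March (31), April (30), May (31), June (30): 28 + 31 + 30 + 31 + 30 = 150 days.
July 1–26, 2111: 26 days.
Residual: 196 days.
Total: 926 days.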